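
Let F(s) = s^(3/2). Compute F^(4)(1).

Use the known series and substitute for the argument.
The coefficient of (s - 1)^4 in the expansion is 3/128, so F^(4)(1) = 4! * (3/128) = 9/16.

9/16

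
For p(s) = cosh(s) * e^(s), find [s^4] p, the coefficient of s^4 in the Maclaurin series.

Multiply the two series term by term and collect like powers.
So c_4 = p^(4)(0)/4! = 1/3.

1/3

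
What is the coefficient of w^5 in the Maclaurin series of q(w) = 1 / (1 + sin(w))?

Expand as Σ (-1)^k u^k with u equal to the inner function's series.
q(0) = 1
q′(0) = -1
q′′(0) = 2
q′′′(0) = -5
q^(4)(0) = 16
q^(5)(0) = -61

-61/120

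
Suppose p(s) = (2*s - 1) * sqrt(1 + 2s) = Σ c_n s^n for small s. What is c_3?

-3/2

Distribute the polynomial across the series and collect like powers.
p(0) = -1
p′(0) = 1
p′′(0) = 5
p′′′(0) = -9
The Taylor polynomial is Σ p^(k)(0)/k! · s^k.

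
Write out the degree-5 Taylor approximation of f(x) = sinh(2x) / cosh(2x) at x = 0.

Divide the numerator series by the denominator series (power-series long division).
f(0) = 0
f′(0) = 2
f′′(0) = 0
f′′′(0) = -16
f^(4)(0) = 0
f^(5)(0) = 512
Then c_k = f^(k)(0)/k! gives each Taylor coefficient.

64*x^5/15 - 8*x^3/3 + 2*x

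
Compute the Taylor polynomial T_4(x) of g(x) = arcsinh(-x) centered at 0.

x^3/6 - x

g(0) = 0
g′(0) = -1
g′′(0) = 0
g′′′(0) = 1
g^(4)(0) = 0
Dividing each by k! gives the coefficients c_0, ..., c_4.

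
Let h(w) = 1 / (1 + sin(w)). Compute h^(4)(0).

Expand as Σ (-1)^k u^k with u equal to the inner function's series.
The coefficient of w^4 in the expansion is 2/3, so h^(4)(0) = 4! * (2/3) = 16.

16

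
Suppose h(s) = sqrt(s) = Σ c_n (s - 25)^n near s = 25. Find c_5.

7/500000000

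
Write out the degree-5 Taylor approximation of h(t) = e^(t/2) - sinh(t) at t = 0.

Expand each term separately and add.
h(0) = 1
h′(0) = -1/2
h′′(0) = 1/4
h′′′(0) = -7/8
h^(4)(0) = 1/16
h^(5)(0) = -31/32

-31*t^5/3840 + t^4/384 - 7*t^3/48 + t^2/8 - t/2 + 1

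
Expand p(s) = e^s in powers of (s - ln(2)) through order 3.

(s - ln(2))^3/3 + (s - ln(2))^2 + 2*(s - ln(2)) + 2

p(ln(2)) = 2
p′(ln(2)) = 2
p′′(ln(2)) = 2
p′′′(ln(2)) = 2
Then c_k = p^(k)(ln(2))/k! gives each Taylor coefficient.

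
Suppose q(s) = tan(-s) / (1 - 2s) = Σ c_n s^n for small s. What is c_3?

Take the Cauchy product of the two expansions.
[s^0] = 0;  [s^1] = -1;  [s^2] = -2;  [s^3] = -13/3.

-13/3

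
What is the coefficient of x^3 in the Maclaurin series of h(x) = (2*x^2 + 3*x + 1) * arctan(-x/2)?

-23/24

Distribute the polynomial across the series and collect like powers.
h(0) = 0
h′(0) = -1/2
h′′(0) = -3
h′′′(0) = -23/4
So c_3 = h′′′(0)/3! = -23/24.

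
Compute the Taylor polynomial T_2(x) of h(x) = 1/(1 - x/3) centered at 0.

x^2/9 + x/3 + 1

h(0) = 1
h′(0) = 1/3
h′′(0) = 2/9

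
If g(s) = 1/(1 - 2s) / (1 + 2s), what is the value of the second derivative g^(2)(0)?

8

Multiply the two series term by term and collect like powers.
From the series, [s^2] g = 4; multiply by 2! = 2 to get 8.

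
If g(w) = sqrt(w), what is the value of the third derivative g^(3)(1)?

3/8

Use the known series and substitute for the argument.
The coefficient of (w - 1)^3 in the expansion is 1/16, so g′′′(1) = 3! * (1/16) = 3/8.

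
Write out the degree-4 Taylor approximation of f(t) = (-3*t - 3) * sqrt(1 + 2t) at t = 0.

Distribute the polynomial across the series and collect like powers.
f(0) = -3
f′(0) = -6
f′′(0) = -3
f′′′(0) = 0
f^(4)(0) = 9
Then c_k = f^(k)(0)/k! gives each Taylor coefficient.

3*t^4/8 - 3*t^2/2 - 6*t - 3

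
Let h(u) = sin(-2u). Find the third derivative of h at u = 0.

8

Use the known series and substitute for the argument.
The coefficient of u^3 in the expansion is 4/3, so h′′′(0) = 3! * (4/3) = 8.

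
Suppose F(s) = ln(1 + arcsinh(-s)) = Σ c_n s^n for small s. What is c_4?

Compose series: expand the inner function first, then feed it into the outer expansion.
So c_4 = F^(4)(0)/4! = -1/12.

-1/12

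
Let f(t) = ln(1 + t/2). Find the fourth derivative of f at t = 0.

The coefficient of t^4 in the expansion is -1/64, so f^(4)(0) = 4! * (-1/64) = -3/8.

-3/8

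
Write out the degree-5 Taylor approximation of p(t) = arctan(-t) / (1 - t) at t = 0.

Expand 1/(denominator) as a geometric series and multiply by the numerator's series.
[t^0] = 0;  [t^1] = -1;  [t^2] = -1;  [t^3] = -2/3;  [t^4] = -2/3;  [t^5] = -13/15.

-13*t^5/15 - 2*t^4/3 - 2*t^3/3 - t^2 - t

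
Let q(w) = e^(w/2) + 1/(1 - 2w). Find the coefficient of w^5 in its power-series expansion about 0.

122881/3840

Combine the two series term by term.
q(0) = 2
q′(0) = 5/2
q′′(0) = 33/4
q′′′(0) = 385/8
q^(4)(0) = 6145/16
q^(5)(0) = 122881/32
So c_5 = q^(5)(0)/5! = 122881/3840.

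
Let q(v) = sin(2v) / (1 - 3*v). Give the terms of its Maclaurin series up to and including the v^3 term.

Expand 1/(denominator) as a geometric series and multiply by the numerator's series.
q(0) = 0
q′(0) = 2
q′′(0) = 12
q′′′(0) = 100

50*v^3/3 + 6*v^2 + 2*v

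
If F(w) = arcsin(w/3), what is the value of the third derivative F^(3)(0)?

1/27

Compute the successive derivatives at the expansion point and divide by k!.
From the series, [w^3] F = 1/162; multiply by 3! = 6 to get 1/27.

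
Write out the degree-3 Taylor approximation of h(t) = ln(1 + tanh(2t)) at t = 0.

Substitute the inner expansion into the outer series and collect powers.
[t^0] = 0;  [t^1] = 2;  [t^2] = -2;  [t^3] = 0.

-2*t^2 + 2*t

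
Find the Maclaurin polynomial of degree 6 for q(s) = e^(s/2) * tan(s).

851*s^6/11520 + 341*s^5/1920 + 3*s^4/16 + 11*s^3/24 + s^2/2 + s

Multiply the two series term by term and collect like powers.
q(0) = 0
q′(0) = 1
q′′(0) = 1
q′′′(0) = 11/4
q^(4)(0) = 9/2
q^(5)(0) = 341/16
q^(6)(0) = 851/16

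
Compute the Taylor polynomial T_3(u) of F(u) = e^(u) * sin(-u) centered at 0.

-u^3/3 - u^2 - u

Take the Cauchy product of the two expansions.
F(0) = 0
F′(0) = -1
F′′(0) = -2
F′′′(0) = -2
The Taylor polynomial is Σ F^(k)(0)/k! · u^k.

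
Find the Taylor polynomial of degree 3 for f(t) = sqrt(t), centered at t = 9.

(t - 9)^3/3888 - (t - 9)^2/216 + (t - 9)/6 + 3

f(9) = 3
f′(9) = 1/6
f′′(9) = -1/108
f′′′(9) = 1/648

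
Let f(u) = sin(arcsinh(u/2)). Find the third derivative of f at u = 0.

-1/4

Plug the Maclaurin series of the inner function into that of the outer and collect terms.
From the series, [u^3] f = -1/24; multiply by 3! = 6 to get -1/4.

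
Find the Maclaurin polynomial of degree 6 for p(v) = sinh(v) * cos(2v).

41*v^5/120 - 11*v^3/6 + v

Take the Cauchy product of the two expansions.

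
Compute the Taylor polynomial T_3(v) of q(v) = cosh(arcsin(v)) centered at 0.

v^2/2 + 1

Let u equal the inner series; expand the outer function in u and truncate.
q(0) = 1
q′(0) = 0
q′′(0) = 1
q′′′(0) = 0
The Taylor polynomial is Σ q^(k)(0)/k! · v^k.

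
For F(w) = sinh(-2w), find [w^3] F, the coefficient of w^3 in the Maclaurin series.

-4/3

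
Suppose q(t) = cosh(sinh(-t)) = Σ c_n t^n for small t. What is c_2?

1/2

Let u equal the inner series; expand the outer function in u and truncate.
q(0) = 1
q′(0) = 0
q′′(0) = 1
Then c_k = q^(k)(0)/k! gives each Taylor coefficient.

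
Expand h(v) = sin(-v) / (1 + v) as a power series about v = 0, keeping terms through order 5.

-101*v^5/120 + 5*v^4/6 - 5*v^3/6 + v^2 - v

Multiply the two series term by term and collect like powers.
h(0) = 0
h′(0) = -1
h′′(0) = 2
h′′′(0) = -5
h^(4)(0) = 20
h^(5)(0) = -101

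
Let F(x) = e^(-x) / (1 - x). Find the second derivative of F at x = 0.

Multiply the numerator's expansion by the denominator's geometric series.
From the series, [x^2] F = 1/2; multiply by 2! = 2 to get 1.

1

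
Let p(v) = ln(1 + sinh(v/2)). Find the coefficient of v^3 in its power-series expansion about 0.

1/16

Plug the Maclaurin series of the inner function into that of the outer and collect terms.
So c_3 = p′′′(0)/3! = 1/16.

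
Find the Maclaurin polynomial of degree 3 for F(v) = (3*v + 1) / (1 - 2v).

Multiply each power in the prefactor through the base expansion.
F(0) = 1
F′(0) = 5
F′′(0) = 20
F′′′(0) = 120
Then c_k = F^(k)(0)/k! gives each Taylor coefficient.

20*v^3 + 10*v^2 + 5*v + 1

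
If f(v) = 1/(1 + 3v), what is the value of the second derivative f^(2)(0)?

The coefficient of v^2 in the expansion is 9, so f′′(0) = 2! * (9) = 18.

18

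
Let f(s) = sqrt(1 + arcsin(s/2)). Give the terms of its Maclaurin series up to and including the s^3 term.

7*s^3/384 - s^2/32 + s/4 + 1

Compose series: expand the inner function first, then feed it into the outer expansion.
[s^0] = 1;  [s^1] = 1/4;  [s^2] = -1/32;  [s^3] = 7/384.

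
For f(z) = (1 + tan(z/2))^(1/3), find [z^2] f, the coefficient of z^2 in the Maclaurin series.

-1/36

Compose series: expand the inner function first, then feed it into the outer expansion.
f(0) = 1
f′(0) = 1/6
f′′(0) = -1/18
Dividing each by k! gives the coefficients c_0, ..., c_2.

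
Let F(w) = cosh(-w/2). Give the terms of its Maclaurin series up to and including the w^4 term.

w^4/384 + w^2/8 + 1

F(0) = 1
F′(0) = 0
F′′(0) = 1/4
F′′′(0) = 0
F^(4)(0) = 1/16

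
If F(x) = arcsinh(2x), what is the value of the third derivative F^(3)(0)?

-8

Use the known series and substitute for the argument.
The coefficient of x^3 in the expansion is -4/3, so F′′′(0) = 3! * (-4/3) = -8.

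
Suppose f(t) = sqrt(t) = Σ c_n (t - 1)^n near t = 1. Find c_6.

-21/1024

Compute the successive derivatives at the expansion point and divide by k!.
f(1) = 1
f′(1) = 1/2
f′′(1) = -1/4
f′′′(1) = 3/8
f^(4)(1) = -15/16
f^(5)(1) = 105/32
f^(6)(1) = -945/64
So c_6 = f^(6)(1)/6! = -21/1024.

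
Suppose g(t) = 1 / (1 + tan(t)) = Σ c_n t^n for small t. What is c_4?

Expand as Σ (-1)^k u^k with u equal to the inner function's series.
g(0) = 1
g′(0) = -1
g′′(0) = 2
g′′′(0) = -8
g^(4)(0) = 40
So c_4 = g^(4)(0)/4! = 5/3.

5/3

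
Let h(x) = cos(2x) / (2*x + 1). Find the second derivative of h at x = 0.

Multiply the numerator's expansion by the denominator's geometric series.
From the series, [x^2] h = 2; multiply by 2! = 2 to get 4.

4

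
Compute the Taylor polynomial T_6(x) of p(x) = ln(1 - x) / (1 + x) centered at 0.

37*x^6/60 - 47*x^5/60 + 7*x^4/12 - 5*x^3/6 + x^2/2 - x

Expand each factor separately, then convolve coefficients.
p(0) = 0
p′(0) = -1
p′′(0) = 1
p′′′(0) = -5
p^(4)(0) = 14
p^(5)(0) = -94
p^(6)(0) = 444
The Taylor polynomial is Σ p^(k)(0)/k! · x^k.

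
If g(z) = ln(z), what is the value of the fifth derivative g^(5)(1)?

24

The coefficient of (z - 1)^5 in the expansion is 1/5, so g^(5)(1) = 5! * (1/5) = 24.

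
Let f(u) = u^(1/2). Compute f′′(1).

-1/4

The coefficient of (u - 1)^2 in the expansion is -1/8, so f′′(1) = 2! * (-1/8) = -1/4.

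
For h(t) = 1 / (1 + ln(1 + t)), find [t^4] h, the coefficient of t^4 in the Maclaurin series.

11/3

Expand as Σ (-1)^k u^k with u equal to the inner function's series.
[t^0] = 1;  [t^1] = -1;  [t^2] = 3/2;  [t^3] = -7/3;  [t^4] = 11/3.
So c_4 = h^(4)(0)/4! = 11/3.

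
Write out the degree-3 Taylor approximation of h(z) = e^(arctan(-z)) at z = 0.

Plug the Maclaurin series of the inner function into that of the outer and collect terms.

z^3/6 + z^2/2 - z + 1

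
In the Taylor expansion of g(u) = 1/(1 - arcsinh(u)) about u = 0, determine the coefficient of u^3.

Compose series: expand the inner function first, then feed it into the outer expansion.
[u^0] = 1;  [u^1] = 1;  [u^2] = 1;  [u^3] = 5/6.
So c_3 = g′′′(0)/3! = 5/6.

5/6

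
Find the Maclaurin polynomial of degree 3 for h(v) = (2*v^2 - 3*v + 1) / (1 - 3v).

6*v^3 + 2*v^2 + 1

Distribute the polynomial across the series and collect like powers.
h(0) = 1
h′(0) = 0
h′′(0) = 4
h′′′(0) = 36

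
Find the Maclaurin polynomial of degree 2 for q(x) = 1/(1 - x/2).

x^2/4 + x/2 + 1

[x^0] = 1;  [x^1] = 1/2;  [x^2] = 1/4.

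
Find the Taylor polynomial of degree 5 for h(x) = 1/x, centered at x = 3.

-(x - 3)^5/729 + (x - 3)^4/243 - (x - 3)^3/81 + (x - 3)^2/27 - (x - 3)/9 + 1/3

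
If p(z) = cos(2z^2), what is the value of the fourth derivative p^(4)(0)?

Use the known series and substitute for the argument.
From the series, [z^4] p = -2; multiply by 4! = 24 to get -48.

-48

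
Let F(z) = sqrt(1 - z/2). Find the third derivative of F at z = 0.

Differentiate repeatedly and evaluate at the center.
From the series, [z^3] F = -1/128; multiply by 3! = 6 to get -3/64.

-3/64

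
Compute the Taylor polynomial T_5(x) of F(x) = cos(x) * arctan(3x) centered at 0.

Write out both Maclaurin series and multiply, keeping only the needed powers.
F(0) = 0
F′(0) = 3
F′′(0) = 0
F′′′(0) = -63
F^(4)(0) = 0
F^(5)(0) = 6387
Dividing each by k! gives the coefficients c_0, ..., c_5.

2129*x^5/40 - 21*x^3/2 + 3*x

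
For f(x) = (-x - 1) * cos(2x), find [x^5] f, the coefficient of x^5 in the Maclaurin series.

Distribute the polynomial across the series and collect like powers.
[x^0] = -1;  [x^1] = -1;  [x^2] = 2;  [x^3] = 2;  [x^4] = -2/3;  [x^5] = -2/3.

-2/3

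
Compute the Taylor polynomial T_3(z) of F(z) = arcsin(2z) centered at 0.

F(0) = 0
F′(0) = 2
F′′(0) = 0
F′′′(0) = 8
Dividing each by k! gives the coefficients c_0, ..., c_3.

4*z^3/3 + 2*z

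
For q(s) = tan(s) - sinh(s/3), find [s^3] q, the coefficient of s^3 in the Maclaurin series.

Combine the two series term by term.

53/162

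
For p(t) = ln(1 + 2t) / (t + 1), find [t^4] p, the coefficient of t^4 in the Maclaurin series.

Multiply the numerator's expansion by the denominator's geometric series.

-32/3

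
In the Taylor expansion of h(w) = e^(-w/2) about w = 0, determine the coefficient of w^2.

1/8

h(0) = 1
h′(0) = -1/2
h′′(0) = 1/4
So c_2 = h′′(0)/2! = 1/8.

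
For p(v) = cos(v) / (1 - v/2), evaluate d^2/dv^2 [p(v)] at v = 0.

-1/2

Expand each factor separately, then convolve coefficients.
The coefficient of v^2 in the expansion is -1/4, so p′′(0) = 2! * (-1/4) = -1/2.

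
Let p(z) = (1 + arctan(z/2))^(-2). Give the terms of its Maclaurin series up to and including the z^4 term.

Plug the Maclaurin series of the inner function into that of the outer and collect terms.
[z^0] = 1;  [z^1] = -1;  [z^2] = 3/4;  [z^3] = -5/12;  [z^4] = 3/16.

3*z^4/16 - 5*z^3/12 + 3*z^2/4 - z + 1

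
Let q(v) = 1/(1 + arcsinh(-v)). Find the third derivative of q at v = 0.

Compose series: expand the inner function first, then feed it into the outer expansion.
From the series, [v^3] q = 5/6; multiply by 3! = 6 to get 5.

5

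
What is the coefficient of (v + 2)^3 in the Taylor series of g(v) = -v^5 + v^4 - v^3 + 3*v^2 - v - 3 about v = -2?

-49

g(-2) = 67
g′(-2) = -137
g′′(-2) = 226
g′′′(-2) = -294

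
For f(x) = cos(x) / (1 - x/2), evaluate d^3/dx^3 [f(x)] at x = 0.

-3/4

Write out both Maclaurin series and multiply, keeping only the needed powers.
The coefficient of x^3 in the expansion is -1/8, so f′′′(0) = 3! * (-1/8) = -3/4.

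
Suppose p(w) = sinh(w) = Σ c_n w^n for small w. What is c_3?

1/6

p(0) = 0
p′(0) = 1
p′′(0) = 0
p′′′(0) = 1
So c_3 = p′′′(0)/3! = 1/6.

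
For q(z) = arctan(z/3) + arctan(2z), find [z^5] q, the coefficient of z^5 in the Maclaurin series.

7777/1215

Add the two expansions coefficient-wise.
q(0) = 0
q′(0) = 7/3
q′′(0) = 0
q′′′(0) = -434/27
q^(4)(0) = 0
q^(5)(0) = 62216/81
So c_5 = q^(5)(0)/5! = 7777/1215.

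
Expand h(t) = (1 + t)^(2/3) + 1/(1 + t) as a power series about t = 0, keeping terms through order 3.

Combine the two series term by term.
h(0) = 2
h′(0) = -1/3
h′′(0) = 16/9
h′′′(0) = -154/27
Then c_k = h^(k)(0)/k! gives each Taylor coefficient.

-77*t^3/81 + 8*t^2/9 - t/3 + 2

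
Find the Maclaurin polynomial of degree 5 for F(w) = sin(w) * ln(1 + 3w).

Write out both Maclaurin series and multiply, keeping only the needed powers.
F(0) = 0
F′(0) = 0
F′′(0) = 6
F′′′(0) = -27
F^(4)(0) = 204
F^(5)(0) = -2340
Then c_k = F^(k)(0)/k! gives each Taylor coefficient.

-39*w^5/2 + 17*w^4/2 - 9*w^3/2 + 3*w^2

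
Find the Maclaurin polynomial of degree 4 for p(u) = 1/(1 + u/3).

p(0) = 1
p′(0) = -1/3
p′′(0) = 2/9
p′′′(0) = -2/9
p^(4)(0) = 8/27
The Taylor polynomial is Σ p^(k)(0)/k! · u^k.

u^4/81 - u^3/27 + u^2/9 - u/3 + 1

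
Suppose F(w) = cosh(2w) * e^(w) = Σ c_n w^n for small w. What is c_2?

5/2

Multiply the two series term by term and collect like powers.
[w^0] = 1;  [w^1] = 1;  [w^2] = 5/2.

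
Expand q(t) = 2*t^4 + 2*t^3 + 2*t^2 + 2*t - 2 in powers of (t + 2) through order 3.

-14*(t + 2)^3 + 38*(t + 2)^2 - 46*(t + 2) + 18

[(t + 2)^0] = 18;  [(t + 2)^1] = -46;  [(t + 2)^2] = 38;  [(t + 2)^3] = -14.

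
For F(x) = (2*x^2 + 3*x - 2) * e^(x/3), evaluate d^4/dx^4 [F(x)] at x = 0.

250/81

Multiply each power in the prefactor through the base expansion.
The coefficient of x^4 in the expansion is 125/972, so F^(4)(0) = 4! * (125/972) = 250/81.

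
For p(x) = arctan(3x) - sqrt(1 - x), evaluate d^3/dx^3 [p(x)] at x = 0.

-429/8

Expand each term separately and add.
The coefficient of x^3 in the expansion is -143/16, so p′′′(0) = 3! * (-143/16) = -429/8.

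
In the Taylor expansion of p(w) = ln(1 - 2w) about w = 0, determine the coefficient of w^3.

Differentiate repeatedly and evaluate at the center.
[w^0] = 0;  [w^1] = -2;  [w^2] = -2;  [w^3] = -8/3.

-8/3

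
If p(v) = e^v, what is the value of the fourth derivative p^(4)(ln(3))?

3

The coefficient of (v - ln(3))^4 in the expansion is 1/8, so p^(4)(ln(3)) = 4! * (1/8) = 3.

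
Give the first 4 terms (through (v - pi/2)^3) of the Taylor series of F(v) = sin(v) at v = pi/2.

1 - (v - pi/2)^2/2

F(pi/2) = 1
F′(pi/2) = 0
F′′(pi/2) = -1
F′′′(pi/2) = 0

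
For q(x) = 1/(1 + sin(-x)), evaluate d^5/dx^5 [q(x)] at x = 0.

Substitute the inner expansion into the outer series and collect powers.
The coefficient of x^5 in the expansion is 61/120, so q^(5)(0) = 5! * (61/120) = 61.

61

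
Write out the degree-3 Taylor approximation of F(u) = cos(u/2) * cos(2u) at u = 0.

1 - 17*u^2/8

Write out both Maclaurin series and multiply, keeping only the needed powers.
F(0) = 1
F′(0) = 0
F′′(0) = -17/4
F′′′(0) = 0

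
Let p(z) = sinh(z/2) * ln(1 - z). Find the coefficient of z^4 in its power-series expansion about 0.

Multiply the two series term by term and collect like powers.
So c_4 = p^(4)(0)/4! = -3/16.

-3/16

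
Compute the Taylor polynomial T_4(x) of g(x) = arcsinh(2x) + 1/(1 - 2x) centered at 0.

Expand each term separately and add.
g(0) = 1
g′(0) = 4
g′′(0) = 8
g′′′(0) = 40
g^(4)(0) = 384
Dividing each by k! gives the coefficients c_0, ..., c_4.

16*x^4 + 20*x^3/3 + 4*x^2 + 4*x + 1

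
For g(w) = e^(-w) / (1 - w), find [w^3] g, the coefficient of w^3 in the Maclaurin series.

Multiply the two series term by term and collect like powers.
[w^0] = 1;  [w^1] = 0;  [w^2] = 1/2;  [w^3] = 1/3.

1/3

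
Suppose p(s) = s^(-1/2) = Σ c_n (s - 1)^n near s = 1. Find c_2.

3/8

[(s - 1)^0] = 1;  [(s - 1)^1] = -1/2;  [(s - 1)^2] = 3/8.
So c_2 = p′′(1)/2! = 3/8.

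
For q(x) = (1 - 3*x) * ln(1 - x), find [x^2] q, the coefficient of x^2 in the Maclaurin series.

Multiply each power in the prefactor through the base expansion.
q(0) = 0
q′(0) = -1
q′′(0) = 5
So c_2 = q′′(0)/2! = 5/2.

5/2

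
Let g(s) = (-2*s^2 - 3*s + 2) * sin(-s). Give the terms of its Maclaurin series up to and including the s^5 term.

-7*s^5/20 - s^4/2 + 7*s^3/3 + 3*s^2 - 2*s

Shift and add copies of the series according to the polynomial's terms.
[s^0] = 0;  [s^1] = -2;  [s^2] = 3;  [s^3] = 7/3;  [s^4] = -1/2;  [s^5] = -7/20.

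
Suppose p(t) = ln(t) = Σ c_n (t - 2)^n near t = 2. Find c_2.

Compute the successive derivatives at the expansion point and divide by k!.
p(2) = ln(2)
p′(2) = 1/2
p′′(2) = -1/4
So c_2 = p′′(2)/2! = -1/8.

-1/8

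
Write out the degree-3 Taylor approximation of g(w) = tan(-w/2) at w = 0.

g(0) = 0
g′(0) = -1/2
g′′(0) = 0
g′′′(0) = -1/4

-w^3/24 - w/2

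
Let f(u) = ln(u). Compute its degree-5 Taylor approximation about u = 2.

[(u - 2)^0] = ln(2);  [(u - 2)^1] = 1/2;  [(u - 2)^2] = -1/8;  [(u - 2)^3] = 1/24;  [(u - 2)^4] = -1/64;  [(u - 2)^5] = 1/160.

(u - 2)^5/160 - (u - 2)^4/64 + (u - 2)^3/24 - (u - 2)^2/8 + (u - 2)/2 + ln(2)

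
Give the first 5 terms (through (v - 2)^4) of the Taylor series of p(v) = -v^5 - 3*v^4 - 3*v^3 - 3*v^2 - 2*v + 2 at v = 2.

Differentiate repeatedly and evaluate at the center.

-13*(v - 2)^4 - 67*(v - 2)^3 - 173*(v - 2)^2 - 226*(v - 2) - 118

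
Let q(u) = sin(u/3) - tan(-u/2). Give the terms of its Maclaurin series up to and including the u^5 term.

Combine the two series term by term.
q(0) = 0
q′(0) = 5/6
q′′(0) = 0
q′′′(0) = 23/108
q^(4)(0) = 0
q^(5)(0) = 245/486

49*u^5/11664 + 23*u^3/648 + 5*u/6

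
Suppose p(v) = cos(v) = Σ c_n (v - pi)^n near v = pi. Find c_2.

1/2

[(v - pi)^0] = -1;  [(v - pi)^1] = 0;  [(v - pi)^2] = 1/2.
So c_2 = p′′(pi)/2! = 1/2.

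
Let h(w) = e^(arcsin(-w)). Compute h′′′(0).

-2

Let u equal the inner series; expand the outer function in u and truncate.
From the series, [w^3] h = -1/3; multiply by 3! = 6 to get -2.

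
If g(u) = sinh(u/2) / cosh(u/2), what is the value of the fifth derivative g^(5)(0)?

1/2

Invert the denominator's series and multiply.
The coefficient of u^5 in the expansion is 1/240, so g^(5)(0) = 5! * (1/240) = 1/2.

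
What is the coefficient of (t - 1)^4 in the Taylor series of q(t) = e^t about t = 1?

Differentiate repeatedly and evaluate at the center.
[(t - 1)^0] = e;  [(t - 1)^1] = e;  [(t - 1)^2] = e/2;  [(t - 1)^3] = e/6;  [(t - 1)^4] = e/24.

e/24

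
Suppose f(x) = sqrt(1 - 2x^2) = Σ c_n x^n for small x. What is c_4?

-1/2

f(0) = 1
f′(0) = 0
f′′(0) = -2
f′′′(0) = 0
f^(4)(0) = -12
Then c_k = f^(k)(0)/k! gives each Taylor coefficient.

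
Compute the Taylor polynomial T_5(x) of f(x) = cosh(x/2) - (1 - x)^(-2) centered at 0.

Combine the two series term by term.
f(0) = 0
f′(0) = -2
f′′(0) = -23/4
f′′′(0) = -24
f^(4)(0) = -1919/16
f^(5)(0) = -720

-6*x^5 - 1919*x^4/384 - 4*x^3 - 23*x^2/8 - 2*x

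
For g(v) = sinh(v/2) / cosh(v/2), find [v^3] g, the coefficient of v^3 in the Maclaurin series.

Invert the denominator's series and multiply.
g(0) = 0
g′(0) = 1/2
g′′(0) = 0
g′′′(0) = -1/4
Then c_k = g^(k)(0)/k! gives each Taylor coefficient.

-1/24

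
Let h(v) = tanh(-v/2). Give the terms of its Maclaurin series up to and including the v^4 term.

h(0) = 0
h′(0) = -1/2
h′′(0) = 0
h′′′(0) = 1/4
h^(4)(0) = 0
Dividing each by k! gives the coefficients c_0, ..., c_4.

v^3/24 - v/2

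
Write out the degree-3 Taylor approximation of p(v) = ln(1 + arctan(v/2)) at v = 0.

-v^2/8 + v/2

Substitute the inner expansion into the outer series and collect powers.
p(0) = 0
p′(0) = 1/2
p′′(0) = -1/4
p′′′(0) = 0
The Taylor polynomial is Σ p^(k)(0)/k! · v^k.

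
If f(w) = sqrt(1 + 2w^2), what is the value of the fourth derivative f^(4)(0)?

-12

Compute the successive derivatives at the expansion point and divide by k!.
From the series, [w^4] f = -1/2; multiply by 4! = 24 to get -12.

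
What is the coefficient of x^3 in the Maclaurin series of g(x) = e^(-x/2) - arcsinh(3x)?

215/48

Add the two expansions coefficient-wise.
g(0) = 1
g′(0) = -7/2
g′′(0) = 1/4
g′′′(0) = 215/8
So c_3 = g′′′(0)/3! = 215/48.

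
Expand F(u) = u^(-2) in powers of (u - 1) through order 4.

5*(u - 1)^4 - 4*(u - 1)^3 + 3*(u - 1)^2 - 2*(u - 1) + 1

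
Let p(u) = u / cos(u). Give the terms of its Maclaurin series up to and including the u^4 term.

Write the quotient as an unknown series and match coefficients against numerator = denominator · series.
[u^0] = 0;  [u^1] = 1;  [u^2] = 0;  [u^3] = 1/2;  [u^4] = 0.

u^3/2 + u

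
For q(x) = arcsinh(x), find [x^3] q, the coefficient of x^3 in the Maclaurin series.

-1/6

Differentiate repeatedly and evaluate at the center.
So c_3 = q′′′(0)/3! = -1/6.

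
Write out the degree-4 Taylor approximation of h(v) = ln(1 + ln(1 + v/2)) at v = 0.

Compose series: expand the inner function first, then feed it into the outer expansion.

-35*v^4/384 + 7*v^3/48 - v^2/4 + v/2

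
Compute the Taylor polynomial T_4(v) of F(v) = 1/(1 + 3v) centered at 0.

81*v^4 - 27*v^3 + 9*v^2 - 3*v + 1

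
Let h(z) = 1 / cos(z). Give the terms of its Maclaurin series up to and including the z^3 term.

z^2/2 + 1

Divide the numerator series by the denominator series (power-series long division).
[z^0] = 1;  [z^1] = 0;  [z^2] = 1/2;  [z^3] = 0.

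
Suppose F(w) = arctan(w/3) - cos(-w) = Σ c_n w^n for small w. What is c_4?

Combine the two series term by term.
F(0) = -1
F′(0) = 1/3
F′′(0) = 1
F′′′(0) = -2/27
F^(4)(0) = -1

-1/24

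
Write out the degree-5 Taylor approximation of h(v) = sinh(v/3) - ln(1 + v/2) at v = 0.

-145*v^5/23328 + v^4/64 - 23*v^3/648 + v^2/8 - v/6

Expand each term separately and add.
h(0) = 0
h′(0) = -1/6
h′′(0) = 1/4
h′′′(0) = -23/108
h^(4)(0) = 3/8
h^(5)(0) = -725/972
Dividing each by k! gives the coefficients c_0, ..., c_5.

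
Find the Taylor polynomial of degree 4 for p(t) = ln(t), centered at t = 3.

-(t - 3)^4/324 + (t - 3)^3/81 - (t - 3)^2/18 + (t - 3)/3 + ln(3)

[(t - 3)^0] = ln(3);  [(t - 3)^1] = 1/3;  [(t - 3)^2] = -1/18;  [(t - 3)^3] = 1/81;  [(t - 3)^4] = -1/324.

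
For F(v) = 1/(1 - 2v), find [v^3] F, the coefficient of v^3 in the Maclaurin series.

F(0) = 1
F′(0) = 2
F′′(0) = 8
F′′′(0) = 48

8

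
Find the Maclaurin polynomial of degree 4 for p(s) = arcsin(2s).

Differentiate repeatedly and evaluate at the center.
p(0) = 0
p′(0) = 2
p′′(0) = 0
p′′′(0) = 8
p^(4)(0) = 0

4*s^3/3 + 2*s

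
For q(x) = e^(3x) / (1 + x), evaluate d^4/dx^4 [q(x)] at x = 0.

33

Multiply the two series term by term and collect like powers.
From the series, [x^4] q = 11/8; multiply by 4! = 24 to get 33.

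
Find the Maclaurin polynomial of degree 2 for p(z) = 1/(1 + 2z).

4*z^2 - 2*z + 1

[z^0] = 1;  [z^1] = -2;  [z^2] = 4.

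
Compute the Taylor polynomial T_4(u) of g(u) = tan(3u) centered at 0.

g(0) = 0
g′(0) = 3
g′′(0) = 0
g′′′(0) = 54
g^(4)(0) = 0

9*u^3 + 3*u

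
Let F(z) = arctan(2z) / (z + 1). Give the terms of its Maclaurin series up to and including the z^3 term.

-2*z^3/3 - 2*z^2 + 2*z

Multiply the numerator's expansion by the denominator's geometric series.
F(0) = 0
F′(0) = 2
F′′(0) = -4
F′′′(0) = -4
Then c_k = F^(k)(0)/k! gives each Taylor coefficient.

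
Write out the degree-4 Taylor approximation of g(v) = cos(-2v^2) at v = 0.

Apply the Taylor formula c_k = f^(k)(a)/k!.
g(0) = 1
g′(0) = 0
g′′(0) = 0
g′′′(0) = 0
g^(4)(0) = -48

1 - 2*v^4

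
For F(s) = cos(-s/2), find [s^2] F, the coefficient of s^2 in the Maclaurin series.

Compute the successive derivatives at the expansion point and divide by k!.
F(0) = 1
F′(0) = 0
F′′(0) = -1/4
So c_2 = F′′(0)/2! = -1/8.

-1/8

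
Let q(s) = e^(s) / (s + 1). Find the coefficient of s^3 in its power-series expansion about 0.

-1/3

Multiply the numerator's expansion by the denominator's geometric series.
So c_3 = q′′′(0)/3! = -1/3.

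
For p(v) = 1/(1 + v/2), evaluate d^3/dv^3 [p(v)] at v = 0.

The coefficient of v^3 in the expansion is -1/8, so p′′′(0) = 3! * (-1/8) = -3/4.

-3/4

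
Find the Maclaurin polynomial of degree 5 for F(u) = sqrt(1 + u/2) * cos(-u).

181*u^5/24576 + 337*u^4/6144 - 15*u^3/128 - 17*u^2/32 + u/4 + 1

Write out both Maclaurin series and multiply, keeping only the needed powers.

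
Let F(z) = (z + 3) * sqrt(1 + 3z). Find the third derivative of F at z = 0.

Multiply each power in the prefactor through the base expansion.
The coefficient of z^3 in the expansion is 63/16, so F′′′(0) = 3! * (63/16) = 189/8.

189/8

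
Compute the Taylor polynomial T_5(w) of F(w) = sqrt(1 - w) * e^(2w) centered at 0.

Expand each factor separately, then convolve coefficients.
F(0) = 1
F′(0) = 3/2
F′′(0) = 7/4
F′′′(0) = 1/8
F^(4)(0) = -159/16
F^(5)(0) = -1781/32
The Taylor polynomial is Σ F^(k)(0)/k! · w^k.

-1781*w^5/3840 - 53*w^4/128 + w^3/48 + 7*w^2/8 + 3*w/2 + 1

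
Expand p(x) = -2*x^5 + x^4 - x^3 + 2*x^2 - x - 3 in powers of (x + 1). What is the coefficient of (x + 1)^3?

p(-1) = 4
p′(-1) = -22
p′′(-1) = 62
p′′′(-1) = -150

-25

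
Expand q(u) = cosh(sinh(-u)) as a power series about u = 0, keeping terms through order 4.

Compose series: expand the inner function first, then feed it into the outer expansion.
[u^0] = 1;  [u^1] = 0;  [u^2] = 1/2;  [u^3] = 0;  [u^4] = 5/24.

5*u^4/24 + u^2/2 + 1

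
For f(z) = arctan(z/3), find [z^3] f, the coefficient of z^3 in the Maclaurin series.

-1/81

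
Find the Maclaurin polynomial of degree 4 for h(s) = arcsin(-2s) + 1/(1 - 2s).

Combine the two series term by term.
[s^0] = 1;  [s^1] = 0;  [s^2] = 4;  [s^3] = 20/3;  [s^4] = 16.

16*s^4 + 20*s^3/3 + 4*s^2 + 1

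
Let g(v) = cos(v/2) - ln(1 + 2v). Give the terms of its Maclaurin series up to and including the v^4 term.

1537*v^4/384 - 8*v^3/3 + 15*v^2/8 - 2*v + 1

Add the two expansions coefficient-wise.
g(0) = 1
g′(0) = -2
g′′(0) = 15/4
g′′′(0) = -16
g^(4)(0) = 1537/16
Then c_k = g^(k)(0)/k! gives each Taylor coefficient.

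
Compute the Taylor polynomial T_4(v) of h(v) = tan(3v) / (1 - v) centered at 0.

Multiply the two series term by term and collect like powers.
h(0) = 0
h′(0) = 3
h′′(0) = 6
h′′′(0) = 72
h^(4)(0) = 288
Then c_k = h^(k)(0)/k! gives each Taylor coefficient.

12*v^4 + 12*v^3 + 3*v^2 + 3*v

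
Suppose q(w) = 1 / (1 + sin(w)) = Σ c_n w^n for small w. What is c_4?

Expand as Σ (-1)^k u^k with u equal to the inner function's series.
q(0) = 1
q′(0) = -1
q′′(0) = 2
q′′′(0) = -5
q^(4)(0) = 16
So c_4 = q^(4)(0)/4! = 2/3.

2/3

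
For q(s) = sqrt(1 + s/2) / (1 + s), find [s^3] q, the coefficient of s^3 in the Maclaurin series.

Write out both Maclaurin series and multiply, keeping only the needed powers.

-91/128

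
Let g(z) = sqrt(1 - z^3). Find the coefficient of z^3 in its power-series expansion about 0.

-1/2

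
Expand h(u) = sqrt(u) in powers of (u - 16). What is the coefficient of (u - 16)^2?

Use the known series and substitute for the argument.
h(16) = 4
h′(16) = 1/8
h′′(16) = -1/256

-1/512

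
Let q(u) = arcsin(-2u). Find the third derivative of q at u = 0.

-8

From the series, [u^3] q = -4/3; multiply by 3! = 6 to get -8.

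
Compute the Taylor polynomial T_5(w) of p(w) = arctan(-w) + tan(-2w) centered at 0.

-67*w^5/15 - 7*w^3/3 - 3*w

Combine the two series term by term.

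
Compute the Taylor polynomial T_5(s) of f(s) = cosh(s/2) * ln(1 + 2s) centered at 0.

6469*s^5/960 - 17*s^4/4 + 35*s^3/12 - 2*s^2 + 2*s

Write out both Maclaurin series and multiply, keeping only the needed powers.
[s^0] = 0;  [s^1] = 2;  [s^2] = -2;  [s^3] = 35/12;  [s^4] = -17/4;  [s^5] = 6469/960.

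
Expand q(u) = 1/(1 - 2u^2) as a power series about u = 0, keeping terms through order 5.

4*u^4 + 2*u^2 + 1

q(0) = 1
q′(0) = 0
q′′(0) = 4
q′′′(0) = 0
q^(4)(0) = 96
q^(5)(0) = 0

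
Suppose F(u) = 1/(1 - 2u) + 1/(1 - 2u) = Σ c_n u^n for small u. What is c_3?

16

Add the two expansions coefficient-wise.
F(0) = 2
F′(0) = 4
F′′(0) = 16
F′′′(0) = 96
So c_3 = F′′′(0)/3! = 16.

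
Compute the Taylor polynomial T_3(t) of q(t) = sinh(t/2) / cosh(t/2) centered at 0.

Invert the denominator's series and multiply.

-t^3/24 + t/2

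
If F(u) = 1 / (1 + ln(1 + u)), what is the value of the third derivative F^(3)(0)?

Write 1/(1+u) = 1 - u + u^2 - u^3 + ... and substitute the series for u.
From the series, [u^3] F = -7/3; multiply by 3! = 6 to get -14.

-14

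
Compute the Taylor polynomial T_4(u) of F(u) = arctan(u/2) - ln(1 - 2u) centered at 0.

Expand each term separately and add.
F(0) = 0
F′(0) = 5/2
F′′(0) = 4
F′′′(0) = 63/4
F^(4)(0) = 96
Dividing each by k! gives the coefficients c_0, ..., c_4.

4*u^4 + 21*u^3/8 + 2*u^2 + 5*u/2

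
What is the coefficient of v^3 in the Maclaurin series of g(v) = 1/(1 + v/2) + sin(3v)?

Expand each term separately and add.
g(0) = 1
g′(0) = 5/2
g′′(0) = 1/2
g′′′(0) = -111/4

-37/8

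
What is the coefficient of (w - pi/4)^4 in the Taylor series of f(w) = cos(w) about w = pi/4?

sqrt(2)/48

Differentiate repeatedly and evaluate at the center.
[(w - pi/4)^0] = sqrt(2)/2;  [(w - pi/4)^1] = -sqrt(2)/2;  [(w - pi/4)^2] = -sqrt(2)/4;  [(w - pi/4)^3] = sqrt(2)/12;  [(w - pi/4)^4] = sqrt(2)/48.
So c_4 = f^(4)(pi/4)/4! = sqrt(2)/48.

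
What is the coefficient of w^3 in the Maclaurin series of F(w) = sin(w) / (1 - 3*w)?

Multiply the numerator's expansion by the denominator's geometric series.
F(0) = 0
F′(0) = 1
F′′(0) = 6
F′′′(0) = 53
So c_3 = F′′′(0)/3! = 53/6.

53/6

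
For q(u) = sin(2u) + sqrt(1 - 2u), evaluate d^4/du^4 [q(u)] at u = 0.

-15

Add the two expansions coefficient-wise.
From the series, [u^4] q = -5/8; multiply by 4! = 24 to get -15.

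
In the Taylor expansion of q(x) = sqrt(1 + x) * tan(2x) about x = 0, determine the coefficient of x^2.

Expand each factor separately, then convolve coefficients.
[x^0] = 0;  [x^1] = 2;  [x^2] = 1.
So c_2 = q′′(0)/2! = 1.

1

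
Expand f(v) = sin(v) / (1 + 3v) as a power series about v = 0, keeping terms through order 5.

9541*v^5/120 - 53*v^4/2 + 53*v^3/6 - 3*v^2 + v

Expand each factor separately, then convolve coefficients.
f(0) = 0
f′(0) = 1
f′′(0) = -6
f′′′(0) = 53
f^(4)(0) = -636
f^(5)(0) = 9541
Dividing each by k! gives the coefficients c_0, ..., c_5.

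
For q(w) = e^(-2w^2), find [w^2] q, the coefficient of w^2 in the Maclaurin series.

-2

q(0) = 1
q′(0) = 0
q′′(0) = -4
So c_2 = q′′(0)/2! = -2.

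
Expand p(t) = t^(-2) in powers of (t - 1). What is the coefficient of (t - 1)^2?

3

Use the known series and substitute for the argument.
[(t - 1)^0] = 1;  [(t - 1)^1] = -2;  [(t - 1)^2] = 3.
So c_2 = p′′(1)/2! = 3.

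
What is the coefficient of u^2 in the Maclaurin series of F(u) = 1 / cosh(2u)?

-2

Invert the denominator's series and multiply.
F(0) = 1
F′(0) = 0
F′′(0) = -4
So c_2 = F′′(0)/2! = -2.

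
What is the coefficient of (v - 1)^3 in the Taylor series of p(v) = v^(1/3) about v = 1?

5/81

Apply the Taylor formula c_k = f^(k)(a)/k!.
p(1) = 1
p′(1) = 1/3
p′′(1) = -2/9
p′′′(1) = 10/27
The Taylor polynomial is Σ p^(k)(1)/k! · (v - 1)^k.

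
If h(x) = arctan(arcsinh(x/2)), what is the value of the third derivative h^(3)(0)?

Plug the Maclaurin series of the inner function into that of the outer and collect terms.
From the series, [x^3] h = -1/16; multiply by 3! = 6 to get -3/8.

-3/8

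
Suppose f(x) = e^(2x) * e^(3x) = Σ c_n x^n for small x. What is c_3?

125/6

Expand each factor separately, then convolve coefficients.
f(0) = 1
f′(0) = 5
f′′(0) = 25
f′′′(0) = 125
So c_3 = f′′′(0)/3! = 125/6.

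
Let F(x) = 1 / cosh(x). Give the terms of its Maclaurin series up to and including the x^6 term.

-61*x^6/720 + 5*x^4/24 - x^2/2 + 1

Divide the numerator series by the denominator series (power-series long division).
F(0) = 1
F′(0) = 0
F′′(0) = -1
F′′′(0) = 0
F^(4)(0) = 5
F^(5)(0) = 0
F^(6)(0) = -61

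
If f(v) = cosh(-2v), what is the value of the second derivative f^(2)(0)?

4

From the series, [v^2] f = 2; multiply by 2! = 2 to get 4.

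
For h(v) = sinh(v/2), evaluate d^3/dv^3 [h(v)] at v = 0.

Compute the successive derivatives at the expansion point and divide by k!.
The coefficient of v^3 in the expansion is 1/48, so h′′′(0) = 3! * (1/48) = 1/8.

1/8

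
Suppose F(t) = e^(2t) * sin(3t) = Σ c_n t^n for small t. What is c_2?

Write out both Maclaurin series and multiply, keeping only the needed powers.

6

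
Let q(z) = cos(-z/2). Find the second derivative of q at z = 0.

-1/4

The coefficient of z^2 in the expansion is -1/8, so q′′(0) = 2! * (-1/8) = -1/4.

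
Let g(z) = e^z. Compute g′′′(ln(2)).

The coefficient of (z - ln(2))^3 in the expansion is 1/3, so g′′′(ln(2)) = 3! * (1/3) = 2.

2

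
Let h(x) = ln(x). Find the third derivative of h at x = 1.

The coefficient of (x - 1)^3 in the expansion is 1/3, so h′′′(1) = 3! * (1/3) = 2.

2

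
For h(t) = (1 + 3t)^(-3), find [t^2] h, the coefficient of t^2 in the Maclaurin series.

54

h(0) = 1
h′(0) = -9
h′′(0) = 108
So c_2 = h′′(0)/2! = 54.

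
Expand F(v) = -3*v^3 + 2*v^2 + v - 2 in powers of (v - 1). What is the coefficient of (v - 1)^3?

c_3 = F′′′(1)/3! = -3.

-3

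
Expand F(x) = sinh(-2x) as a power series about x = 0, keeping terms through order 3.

-4*x^3/3 - 2*x

F(0) = 0
F′(0) = -2
F′′(0) = 0
F′′′(0) = -8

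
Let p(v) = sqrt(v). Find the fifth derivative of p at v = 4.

Compute the successive derivatives at the expansion point and divide by k!.
From the series, [(v - 4)^5] p = 7/131072; multiply by 5! = 120 to get 105/16384.

105/16384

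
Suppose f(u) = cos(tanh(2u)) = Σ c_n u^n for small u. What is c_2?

-2

Let u equal the inner series; expand the outer function in u and truncate.
[u^0] = 1;  [u^1] = 0;  [u^2] = -2.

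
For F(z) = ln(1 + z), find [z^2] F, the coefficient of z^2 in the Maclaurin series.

-1/2

Apply the Taylor formula c_k = f^(k)(a)/k!.
[z^0] = 0;  [z^1] = 1;  [z^2] = -1/2.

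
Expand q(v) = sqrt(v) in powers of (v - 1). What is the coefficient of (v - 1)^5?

7/256

Differentiate repeatedly and evaluate at the center.
q(1) = 1
q′(1) = 1/2
q′′(1) = -1/4
q′′′(1) = 3/8
q^(4)(1) = -15/16
q^(5)(1) = 105/32
Dividing each by k! gives the coefficients c_0, ..., c_5.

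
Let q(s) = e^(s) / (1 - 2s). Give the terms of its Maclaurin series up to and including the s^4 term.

Multiply the two series term by term and collect like powers.

211*s^4/8 + 79*s^3/6 + 13*s^2/2 + 3*s + 1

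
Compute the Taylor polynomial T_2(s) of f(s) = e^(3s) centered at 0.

Compute the successive derivatives at the expansion point and divide by k!.
f(0) = 1
f′(0) = 3
f′′(0) = 9

9*s^2/2 + 3*s + 1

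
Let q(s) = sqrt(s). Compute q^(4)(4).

-15/2048

The coefficient of (s - 4)^4 in the expansion is -5/16384, so q^(4)(4) = 4! * (-5/16384) = -15/2048.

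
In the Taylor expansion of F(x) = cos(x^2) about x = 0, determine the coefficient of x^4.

-1/2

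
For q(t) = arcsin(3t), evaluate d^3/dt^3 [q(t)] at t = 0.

The coefficient of t^3 in the expansion is 9/2, so q′′′(0) = 3! * (9/2) = 27.

27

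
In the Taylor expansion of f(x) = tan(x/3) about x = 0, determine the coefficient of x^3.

[x^0] = 0;  [x^1] = 1/3;  [x^2] = 0;  [x^3] = 1/81.

1/81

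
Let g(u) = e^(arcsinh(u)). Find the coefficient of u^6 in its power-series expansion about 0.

Plug the Maclaurin series of the inner function into that of the outer and collect terms.
g(0) = 1
g′(0) = 1
g′′(0) = 1
g′′′(0) = 0
g^(4)(0) = -3
g^(5)(0) = 0
g^(6)(0) = 45
The Taylor polynomial is Σ g^(k)(0)/k! · u^k.

1/16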